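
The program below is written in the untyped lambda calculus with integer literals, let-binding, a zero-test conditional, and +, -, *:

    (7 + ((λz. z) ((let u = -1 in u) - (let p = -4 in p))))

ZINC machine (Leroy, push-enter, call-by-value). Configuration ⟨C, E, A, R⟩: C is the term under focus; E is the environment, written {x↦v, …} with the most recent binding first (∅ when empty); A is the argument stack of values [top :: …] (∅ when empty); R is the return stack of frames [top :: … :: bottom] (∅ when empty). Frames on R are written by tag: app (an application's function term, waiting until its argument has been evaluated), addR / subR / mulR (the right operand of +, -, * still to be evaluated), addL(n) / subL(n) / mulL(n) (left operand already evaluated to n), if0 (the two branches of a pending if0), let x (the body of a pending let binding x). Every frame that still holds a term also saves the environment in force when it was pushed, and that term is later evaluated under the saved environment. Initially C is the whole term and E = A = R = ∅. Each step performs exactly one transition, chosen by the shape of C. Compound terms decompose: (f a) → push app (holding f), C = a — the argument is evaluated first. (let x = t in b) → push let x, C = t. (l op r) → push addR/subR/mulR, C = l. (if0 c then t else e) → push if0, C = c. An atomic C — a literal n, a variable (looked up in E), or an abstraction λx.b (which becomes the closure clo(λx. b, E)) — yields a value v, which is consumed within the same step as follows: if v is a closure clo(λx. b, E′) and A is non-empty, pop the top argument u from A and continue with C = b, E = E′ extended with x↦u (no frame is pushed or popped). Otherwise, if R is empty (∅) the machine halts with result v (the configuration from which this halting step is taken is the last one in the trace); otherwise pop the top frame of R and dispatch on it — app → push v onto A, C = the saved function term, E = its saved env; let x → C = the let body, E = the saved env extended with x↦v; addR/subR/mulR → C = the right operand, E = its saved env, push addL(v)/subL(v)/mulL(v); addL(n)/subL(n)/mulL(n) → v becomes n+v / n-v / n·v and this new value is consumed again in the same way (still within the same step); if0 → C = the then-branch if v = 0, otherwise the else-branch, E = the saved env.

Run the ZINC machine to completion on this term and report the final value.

Answer: 10

Derivation:
t=0: ⟨C=(7 + ((λz. z) ((let u = -1 in u) - (let p = -4 in p)))); E=∅; A=∅; R=∅⟩
t=1: ⟨C=7; E=∅; A=∅; R=[addR]⟩
t=2: ⟨C=((λz. z) ((let u = -1 in u) - (let p = -4 in p))); E=∅; A=∅; R=[addL(7)]⟩
t=3: ⟨C=((let u = -1 in u) - (let p = -4 in p)); E=∅; A=∅; R=[app :: addL(7)]⟩
t=4: ⟨C=(let u = -1 in u); E=∅; A=∅; R=[subR :: app :: addL(7)]⟩
t=5: ⟨C=-1; E=∅; A=∅; R=[let u :: subR :: app :: addL(7)]⟩
t=6: ⟨C=u; E={u↦-1}; A=∅; R=[subR :: app :: addL(7)]⟩
t=7: ⟨C=(let p = -4 in p); E=∅; A=∅; R=[subL(-1) :: app :: addL(7)]⟩
t=8: ⟨C=-4; E=∅; A=∅; R=[let p :: subL(-1) :: app :: addL(7)]⟩
t=9: ⟨C=p; E={p↦-4}; A=∅; R=[subL(-1) :: app :: addL(7)]⟩
t=10: ⟨C=(λz. z); E=∅; A=[3]; R=[addL(7)]⟩
t=11: ⟨C=z; E={z↦3}; A=∅; R=[addL(7)]⟩
→ final value 10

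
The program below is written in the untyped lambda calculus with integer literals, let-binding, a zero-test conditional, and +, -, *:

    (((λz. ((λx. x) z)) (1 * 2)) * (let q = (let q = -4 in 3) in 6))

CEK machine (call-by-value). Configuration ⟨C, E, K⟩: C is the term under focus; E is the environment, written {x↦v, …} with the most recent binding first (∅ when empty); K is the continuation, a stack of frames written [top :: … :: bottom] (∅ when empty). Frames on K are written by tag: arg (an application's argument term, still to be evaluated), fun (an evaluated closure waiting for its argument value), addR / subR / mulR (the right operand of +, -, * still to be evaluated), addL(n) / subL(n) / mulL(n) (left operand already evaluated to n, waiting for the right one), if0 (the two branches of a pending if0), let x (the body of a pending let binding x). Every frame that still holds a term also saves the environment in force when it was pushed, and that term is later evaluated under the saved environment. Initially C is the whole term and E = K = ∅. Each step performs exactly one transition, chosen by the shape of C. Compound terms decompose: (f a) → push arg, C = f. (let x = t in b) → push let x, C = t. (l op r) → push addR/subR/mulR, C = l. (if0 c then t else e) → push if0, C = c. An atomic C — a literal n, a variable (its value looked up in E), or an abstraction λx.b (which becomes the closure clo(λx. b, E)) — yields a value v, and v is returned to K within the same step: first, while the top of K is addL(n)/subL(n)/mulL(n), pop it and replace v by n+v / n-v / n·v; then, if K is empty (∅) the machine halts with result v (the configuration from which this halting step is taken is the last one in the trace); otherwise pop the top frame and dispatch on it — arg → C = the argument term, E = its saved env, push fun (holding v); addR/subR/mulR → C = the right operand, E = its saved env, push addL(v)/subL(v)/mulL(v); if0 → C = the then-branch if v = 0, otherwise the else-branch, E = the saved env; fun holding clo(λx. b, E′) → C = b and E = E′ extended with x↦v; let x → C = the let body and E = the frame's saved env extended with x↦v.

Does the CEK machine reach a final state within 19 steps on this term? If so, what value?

t=0: <C=(((λz. ((λx. x) z)) (1 * 2)) * (let q = (let q = -4 in 3) in 6)), E=∅, K=∅>
t=1: <C=((λz. ((λx. x) z)) (1 * 2)), E=∅, K=[mulR]>
t=2: <C=(λz. ((λx. x) z)), E=∅, K=[arg :: mulR]>
t=3: <C=(1 * 2), E=∅, K=[fun :: mulR]>
t=4: <C=1, E=∅, K=[mulR :: fun :: mulR]>
t=5: <C=2, E=∅, K=[mulL(1) :: fun :: mulR]>
t=6: <C=((λx. x) z), E={z↦2}, K=[mulR]>
t=7: <C=(λx. x), E={z↦2}, K=[arg :: mulR]>
t=8: <C=z, E={z↦2}, K=[fun :: mulR]>
t=9: <C=x, E={x↦2, z↦2}, K=[mulR]>
t=10: <C=(let q = (let q = -4 in 3) in 6), E=∅, K=[mulL(2)]>
t=11: <C=(let q = -4 in 3), E=∅, K=[let q :: mulL(2)]>
t=12: <C=-4, E=∅, K=[let q :: let q :: mulL(2)]>
t=13: <C=3, E={q↦-4}, K=[let q :: mulL(2)]>
t=14: <C=6, E={q↦3}, K=[mulL(2)]>
→ final value 12

Answer: 12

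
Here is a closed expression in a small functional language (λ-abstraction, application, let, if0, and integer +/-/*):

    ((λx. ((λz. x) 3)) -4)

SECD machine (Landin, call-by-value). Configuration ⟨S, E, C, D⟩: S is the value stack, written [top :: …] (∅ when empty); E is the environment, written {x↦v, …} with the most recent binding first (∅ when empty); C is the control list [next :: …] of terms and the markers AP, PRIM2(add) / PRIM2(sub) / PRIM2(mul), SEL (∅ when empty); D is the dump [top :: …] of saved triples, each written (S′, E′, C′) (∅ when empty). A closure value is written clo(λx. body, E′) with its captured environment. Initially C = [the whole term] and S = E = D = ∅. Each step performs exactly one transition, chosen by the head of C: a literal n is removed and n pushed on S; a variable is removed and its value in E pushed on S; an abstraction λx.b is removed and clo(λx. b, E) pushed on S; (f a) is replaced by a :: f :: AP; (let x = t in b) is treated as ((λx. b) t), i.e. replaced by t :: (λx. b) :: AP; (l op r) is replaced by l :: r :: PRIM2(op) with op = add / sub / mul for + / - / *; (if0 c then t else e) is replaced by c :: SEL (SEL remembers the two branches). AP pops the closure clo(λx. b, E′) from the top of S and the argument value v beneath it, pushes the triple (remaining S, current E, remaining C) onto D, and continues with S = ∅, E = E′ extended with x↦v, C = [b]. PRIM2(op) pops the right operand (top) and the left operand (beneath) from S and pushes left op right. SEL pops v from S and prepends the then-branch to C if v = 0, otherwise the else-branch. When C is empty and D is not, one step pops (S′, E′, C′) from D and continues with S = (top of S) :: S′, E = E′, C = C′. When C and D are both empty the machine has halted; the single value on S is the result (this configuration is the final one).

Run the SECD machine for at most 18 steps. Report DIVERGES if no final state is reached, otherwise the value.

step 0: [S=∅ | E=∅ | C=[((λx. ((λz. x) 3)) -4)] | D=∅]
step 1: [S=∅ | E=∅ | C=[-4 :: (λx. ((λz. x) 3)) :: AP] | D=∅]
step 2: [S=[-4] | E=∅ | C=[(λx. ((λz. x) 3)) :: AP] | D=∅]
step 3: [S=[clo(λx. ((λz. x) 3), ∅) :: -4] | E=∅ | C=[AP] | D=∅]
step 4: [S=∅ | E={x↦-4} | C=[((λz. x) 3)] | D=[(∅, ∅, ∅)]]
step 5: [S=∅ | E={x↦-4} | C=[3 :: (λz. x) :: AP] | D=[(∅, ∅, ∅)]]
step 6: [S=[3] | E={x↦-4} | C=[(λz. x) :: AP] | D=[(∅, ∅, ∅)]]
step 7: [S=[clo(λz. x, {x↦-4}) :: 3] | E={x↦-4} | C=[AP] | D=[(∅, ∅, ∅)]]
step 8: [S=∅ | E={z↦3, x↦-4} | C=[x] | D=[(∅, {x↦-4}, ∅) :: (∅, ∅, ∅)]]
step 9: [S=[-4] | E={z↦3, x↦-4} | C=∅ | D=[(∅, {x↦-4}, ∅) :: (∅, ∅, ∅)]]
step 10: [S=[-4] | E={x↦-4} | C=∅ | D=[(∅, ∅, ∅)]]
step 11: [S=[-4] | E=∅ | C=∅ | D=∅]
→ final value -4

Answer: -4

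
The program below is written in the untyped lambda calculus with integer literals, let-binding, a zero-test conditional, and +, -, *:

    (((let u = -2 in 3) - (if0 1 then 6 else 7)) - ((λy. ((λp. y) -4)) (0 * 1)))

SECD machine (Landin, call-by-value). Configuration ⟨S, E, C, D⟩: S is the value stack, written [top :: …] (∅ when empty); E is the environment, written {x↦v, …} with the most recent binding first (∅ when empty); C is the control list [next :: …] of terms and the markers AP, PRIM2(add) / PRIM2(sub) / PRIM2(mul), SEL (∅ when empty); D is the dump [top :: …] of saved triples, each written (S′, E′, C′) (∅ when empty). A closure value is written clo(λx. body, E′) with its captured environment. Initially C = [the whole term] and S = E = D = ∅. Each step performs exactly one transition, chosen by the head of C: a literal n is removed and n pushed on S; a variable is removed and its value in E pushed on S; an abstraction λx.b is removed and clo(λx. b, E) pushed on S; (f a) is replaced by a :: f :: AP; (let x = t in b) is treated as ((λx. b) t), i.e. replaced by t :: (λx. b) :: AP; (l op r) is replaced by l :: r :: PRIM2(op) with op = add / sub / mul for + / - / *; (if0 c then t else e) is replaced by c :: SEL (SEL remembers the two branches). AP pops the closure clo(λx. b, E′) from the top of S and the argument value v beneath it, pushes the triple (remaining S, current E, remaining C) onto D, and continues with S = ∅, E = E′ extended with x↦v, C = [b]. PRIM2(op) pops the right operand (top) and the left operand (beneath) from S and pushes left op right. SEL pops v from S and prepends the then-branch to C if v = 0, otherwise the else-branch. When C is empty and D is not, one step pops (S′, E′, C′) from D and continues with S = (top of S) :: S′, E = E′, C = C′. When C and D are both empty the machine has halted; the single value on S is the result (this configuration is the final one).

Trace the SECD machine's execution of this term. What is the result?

Answer: -4

Derivation:
step 0: [S=∅ | E=∅ | C=[(((let u = -2 in 3) - (if0 1 then 6 else 7)) - ((λy. ((λp. y) -4)) (0 * 1)))] | D=∅]
step 1: [S=∅ | E=∅ | C=[((let u = -2 in 3) - (if0 1 then 6 else 7)) :: ((λy. ((λp. y) -4)) (0 * 1)) :: PRIM2(sub)] | D=∅]
step 2: [S=∅ | E=∅ | C=[(let u = -2 in 3) :: (if0 1 then 6 else 7) :: PRIM2(sub) :: ((λy. ((λp. y) -4)) (0 * 1)) :: PRIM2(sub)] | D=∅]
step 3: [S=∅ | E=∅ | C=[-2 :: (λu. 3) :: AP :: (if0 1 then 6 else 7) :: PRIM2(sub) :: ((λy. ((λp. y) -4)) (0 * 1)) :: PRIM2(sub)] | D=∅]
step 4: [S=[-2] | E=∅ | C=[(λu. 3) :: AP :: (if0 1 then 6 else 7) :: PRIM2(sub) :: ((λy. ((λp. y) -4)) (0 * 1)) :: PRIM2(sub)] | D=∅]
step 5: [S=[clo(λu. 3, ∅) :: -2] | E=∅ | C=[AP :: (if0 1 then 6 else 7) :: PRIM2(sub) :: ((λy. ((λp. y) -4)) (0 * 1)) :: PRIM2(sub)] | D=∅]
step 6: [S=∅ | E={u↦-2} | C=[3] | D=[(∅, ∅, [(if0 1 then 6 else 7) :: PRIM2(sub) :: ((λy. ((λp. y) -4)) (0 * 1)) :: PRIM2(sub)])]]
step 7: [S=[3] | E={u↦-2} | C=∅ | D=[(∅, ∅, [(if0 1 then 6 else 7) :: PRIM2(sub) :: ((λy. ((λp. y) -4)) (0 * 1)) :: PRIM2(sub)])]]
step 8: [S=[3] | E=∅ | C=[(if0 1 then 6 else 7) :: PRIM2(sub) :: ((λy. ((λp. y) -4)) (0 * 1)) :: PRIM2(sub)] | D=∅]
step 9: [S=[3] | E=∅ | C=[1 :: SEL :: PRIM2(sub) :: ((λy. ((λp. y) -4)) (0 * 1)) :: PRIM2(sub)] | D=∅]
step 10: [S=[1 :: 3] | E=∅ | C=[SEL :: PRIM2(sub) :: ((λy. ((λp. y) -4)) (0 * 1)) :: PRIM2(sub)] | D=∅]
step 11: [S=[3] | E=∅ | C=[7 :: PRIM2(sub) :: ((λy. ((λp. y) -4)) (0 * 1)) :: PRIM2(sub)] | D=∅]
step 12: [S=[7 :: 3] | E=∅ | C=[PRIM2(sub) :: ((λy. ((λp. y) -4)) (0 * 1)) :: PRIM2(sub)] | D=∅]
step 13: [S=[-4] | E=∅ | C=[((λy. ((λp. y) -4)) (0 * 1)) :: PRIM2(sub)] | D=∅]
step 14: [S=[-4] | E=∅ | C=[(0 * 1) :: (λy. ((λp. y) -4)) :: AP :: PRIM2(sub)] | D=∅]
step 15: [S=[-4] | E=∅ | C=[0 :: 1 :: PRIM2(mul) :: (λy. ((λp. y) -4)) :: AP :: PRIM2(sub)] | D=∅]
step 16: [S=[0 :: -4] | E=∅ | C=[1 :: PRIM2(mul) :: (λy. ((λp. y) -4)) :: AP :: PRIM2(sub)] | D=∅]
step 17: [S=[1 :: 0 :: -4] | E=∅ | C=[PRIM2(mul) :: (λy. ((λp. y) -4)) :: AP :: PRIM2(sub)] | D=∅]
step 18: [S=[0 :: -4] | E=∅ | C=[(λy. ((λp. y) -4)) :: AP :: PRIM2(sub)] | D=∅]
step 19: [S=[clo(λy. ((λp. y) -4), ∅) :: 0 :: -4] | E=∅ | C=[AP :: PRIM2(sub)] | D=∅]
step 20: [S=∅ | E={y↦0} | C=[((λp. y) -4)] | D=[([-4], ∅, [PRIM2(sub)])]]
step 21: [S=∅ | E={y↦0} | C=[-4 :: (λp. y) :: AP] | D=[([-4], ∅, [PRIM2(sub)])]]
step 22: [S=[-4] | E={y↦0} | C=[(λp. y) :: AP] | D=[([-4], ∅, [PRIM2(sub)])]]
step 23: [S=[clo(λp. y, {y↦0}) :: -4] | E={y↦0} | C=[AP] | D=[([-4], ∅, [PRIM2(sub)])]]
step 24: [S=∅ | E={p↦-4, y↦0} | C=[y] | D=[(∅, {y↦0}, ∅) :: ([-4], ∅, [PRIM2(sub)])]]
step 25: [S=[0] | E={p↦-4, y↦0} | C=∅ | D=[(∅, {y↦0}, ∅) :: ([-4], ∅, [PRIM2(sub)])]]
step 26: [S=[0] | E={y↦0} | C=∅ | D=[([-4], ∅, [PRIM2(sub)])]]
step 27: [S=[0 :: -4] | E=∅ | C=[PRIM2(sub)] | D=∅]
step 28: [S=[-4] | E=∅ | C=∅ | D=∅]
→ final value -4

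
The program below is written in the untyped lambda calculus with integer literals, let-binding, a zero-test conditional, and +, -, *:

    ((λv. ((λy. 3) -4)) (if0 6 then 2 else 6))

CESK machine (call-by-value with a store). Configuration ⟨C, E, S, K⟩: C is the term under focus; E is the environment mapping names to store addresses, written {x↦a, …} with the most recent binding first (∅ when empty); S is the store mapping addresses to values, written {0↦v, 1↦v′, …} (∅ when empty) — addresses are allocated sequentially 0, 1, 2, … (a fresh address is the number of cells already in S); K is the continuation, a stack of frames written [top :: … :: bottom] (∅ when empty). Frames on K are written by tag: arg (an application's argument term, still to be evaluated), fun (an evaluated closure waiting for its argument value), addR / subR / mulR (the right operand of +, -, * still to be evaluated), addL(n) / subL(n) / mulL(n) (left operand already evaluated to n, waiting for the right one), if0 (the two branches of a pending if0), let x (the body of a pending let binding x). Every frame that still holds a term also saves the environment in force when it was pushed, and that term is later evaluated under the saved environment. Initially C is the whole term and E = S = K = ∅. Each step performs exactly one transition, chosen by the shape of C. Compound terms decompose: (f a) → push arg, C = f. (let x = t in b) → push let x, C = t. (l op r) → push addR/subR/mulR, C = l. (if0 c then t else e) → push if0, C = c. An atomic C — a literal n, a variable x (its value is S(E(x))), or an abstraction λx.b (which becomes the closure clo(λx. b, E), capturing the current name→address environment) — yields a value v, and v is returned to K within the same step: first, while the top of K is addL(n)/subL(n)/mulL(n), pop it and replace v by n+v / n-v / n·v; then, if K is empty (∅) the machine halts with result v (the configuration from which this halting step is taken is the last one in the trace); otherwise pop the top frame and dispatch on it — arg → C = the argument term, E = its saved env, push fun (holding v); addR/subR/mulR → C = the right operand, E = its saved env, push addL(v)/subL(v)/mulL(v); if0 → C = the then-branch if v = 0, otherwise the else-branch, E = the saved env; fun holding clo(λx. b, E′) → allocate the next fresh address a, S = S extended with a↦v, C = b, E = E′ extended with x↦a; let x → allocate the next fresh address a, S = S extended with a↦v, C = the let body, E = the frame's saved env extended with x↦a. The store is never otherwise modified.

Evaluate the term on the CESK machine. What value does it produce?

Answer: 3

Derivation:
step 0: <C=((λv. ((λy. 3) -4)) (if0 6 then 2 else 6)), E=∅, S=∅, K=∅>
step 1: <C=(λv. ((λy. 3) -4)), E=∅, S=∅, K=[arg]>
step 2: <C=(if0 6 then 2 else 6), E=∅, S=∅, K=[fun]>
step 3: <C=6, E=∅, S=∅, K=[if0 :: fun]>
step 4: <C=6, E=∅, S=∅, K=[fun]>
step 5: <C=((λy. 3) -4), E={v↦0}, S={0↦6}, K=∅>
step 6: <C=(λy. 3), E={v↦0}, S={0↦6}, K=[arg]>
step 7: <C=-4, E={v↦0}, S={0↦6}, K=[fun]>
step 8: <C=3, E={y↦1, v↦0}, S={0↦6, 1↦-4}, K=∅>
→ final value 3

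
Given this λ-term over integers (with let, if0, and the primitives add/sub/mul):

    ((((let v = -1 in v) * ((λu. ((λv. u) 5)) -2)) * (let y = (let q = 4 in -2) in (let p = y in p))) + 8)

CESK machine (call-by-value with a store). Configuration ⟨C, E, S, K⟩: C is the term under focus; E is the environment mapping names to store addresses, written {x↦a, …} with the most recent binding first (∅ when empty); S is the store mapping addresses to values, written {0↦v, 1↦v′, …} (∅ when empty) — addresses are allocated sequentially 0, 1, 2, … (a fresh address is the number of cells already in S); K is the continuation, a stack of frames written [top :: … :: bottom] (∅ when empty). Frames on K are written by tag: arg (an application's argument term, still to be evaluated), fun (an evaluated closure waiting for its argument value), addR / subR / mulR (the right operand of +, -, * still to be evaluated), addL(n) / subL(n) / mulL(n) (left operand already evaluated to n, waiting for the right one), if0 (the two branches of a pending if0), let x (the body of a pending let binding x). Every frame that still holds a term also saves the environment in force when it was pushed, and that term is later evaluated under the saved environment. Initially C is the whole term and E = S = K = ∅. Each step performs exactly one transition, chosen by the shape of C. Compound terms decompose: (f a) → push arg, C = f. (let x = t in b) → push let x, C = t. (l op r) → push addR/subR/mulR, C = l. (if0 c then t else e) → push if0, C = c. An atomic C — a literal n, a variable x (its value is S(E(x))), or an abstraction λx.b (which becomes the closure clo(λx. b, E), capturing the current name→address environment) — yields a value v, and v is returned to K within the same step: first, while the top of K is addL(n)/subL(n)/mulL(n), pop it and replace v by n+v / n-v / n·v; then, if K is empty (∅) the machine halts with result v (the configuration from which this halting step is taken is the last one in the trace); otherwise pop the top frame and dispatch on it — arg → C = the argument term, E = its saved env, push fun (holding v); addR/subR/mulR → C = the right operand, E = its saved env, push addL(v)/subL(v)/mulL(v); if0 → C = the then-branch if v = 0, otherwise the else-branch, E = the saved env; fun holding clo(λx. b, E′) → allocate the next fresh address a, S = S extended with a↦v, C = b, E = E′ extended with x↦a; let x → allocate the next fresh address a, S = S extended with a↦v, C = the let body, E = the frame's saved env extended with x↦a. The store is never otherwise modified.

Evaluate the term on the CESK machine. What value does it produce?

Answer: 4

Derivation:
0. [C=((((let v = -1 in v) * ((λu. ((λv. u) 5)) -2)) * (let y = (let q = 4 in -2) in (let p = y in p))) + 8) | E=∅ | S=∅ | K=∅]
1. [C=(((let v = -1 in v) * ((λu. ((λv. u) 5)) -2)) * (let y = (let q = 4 in -2) in (let p = y in p))) | E=∅ | S=∅ | K=[addR]]
2. [C=((let v = -1 in v) * ((λu. ((λv. u) 5)) -2)) | E=∅ | S=∅ | K=[mulR :: addR]]
3. [C=(let v = -1 in v) | E=∅ | S=∅ | K=[mulR :: mulR :: addR]]
4. [C=-1 | E=∅ | S=∅ | K=[let v :: mulR :: mulR :: addR]]
5. [C=v | E={v↦0} | S={0↦-1} | K=[mulR :: mulR :: addR]]
6. [C=((λu. ((λv. u) 5)) -2) | E=∅ | S={0↦-1} | K=[mulL(-1) :: mulR :: addR]]
7. [C=(λu. ((λv. u) 5)) | E=∅ | S={0↦-1} | K=[arg :: mulL(-1) :: mulR :: addR]]
8. [C=-2 | E=∅ | S={0↦-1} | K=[fun :: mulL(-1) :: mulR :: addR]]
9. [C=((λv. u) 5) | E={u↦1} | S={0↦-1, 1↦-2} | K=[mulL(-1) :: mulR :: addR]]
10. [C=(λv. u) | E={u↦1} | S={0↦-1, 1↦-2} | K=[arg :: mulL(-1) :: mulR :: addR]]
11. [C=5 | E={u↦1} | S={0↦-1, 1↦-2} | K=[fun :: mulL(-1) :: mulR :: addR]]
12. [C=u | E={v↦2, u↦1} | S={0↦-1, 1↦-2, 2↦5} | K=[mulL(-1) :: mulR :: addR]]
13. [C=(let y = (let q = 4 in -2) in (let p = y in p)) | E=∅ | S={0↦-1, 1↦-2, 2↦5} | K=[mulL(2) :: addR]]
14. [C=(let q = 4 in -2) | E=∅ | S={0↦-1, 1↦-2, 2↦5} | K=[let y :: mulL(2) :: addR]]
15. [C=4 | E=∅ | S={0↦-1, 1↦-2, 2↦5} | K=[let q :: let y :: mulL(2) :: addR]]
16. [C=-2 | E={q↦3} | S={0↦-1, 1↦-2, 2↦5, 3↦4} | K=[let y :: mulL(2) :: addR]]
17. [C=(let p = y in p) | E={y↦4} | S={0↦-1, 1↦-2, 2↦5, 3↦4, 4↦-2} | K=[mulL(2) :: addR]]
18. [C=y | E={y↦4} | S={0↦-1, 1↦-2, 2↦5, 3↦4, 4↦-2} | K=[let p :: mulL(2) :: addR]]
19. [C=p | E={p↦5, y↦4} | S={0↦-1, 1↦-2, 2↦5, 3↦4, 4↦-2, 5↦-2} | K=[mulL(2) :: addR]]
20. [C=8 | E=∅ | S={0↦-1, 1↦-2, 2↦5, 3↦4, 4↦-2, 5↦-2} | K=[addL(-4)]]
→ final value 4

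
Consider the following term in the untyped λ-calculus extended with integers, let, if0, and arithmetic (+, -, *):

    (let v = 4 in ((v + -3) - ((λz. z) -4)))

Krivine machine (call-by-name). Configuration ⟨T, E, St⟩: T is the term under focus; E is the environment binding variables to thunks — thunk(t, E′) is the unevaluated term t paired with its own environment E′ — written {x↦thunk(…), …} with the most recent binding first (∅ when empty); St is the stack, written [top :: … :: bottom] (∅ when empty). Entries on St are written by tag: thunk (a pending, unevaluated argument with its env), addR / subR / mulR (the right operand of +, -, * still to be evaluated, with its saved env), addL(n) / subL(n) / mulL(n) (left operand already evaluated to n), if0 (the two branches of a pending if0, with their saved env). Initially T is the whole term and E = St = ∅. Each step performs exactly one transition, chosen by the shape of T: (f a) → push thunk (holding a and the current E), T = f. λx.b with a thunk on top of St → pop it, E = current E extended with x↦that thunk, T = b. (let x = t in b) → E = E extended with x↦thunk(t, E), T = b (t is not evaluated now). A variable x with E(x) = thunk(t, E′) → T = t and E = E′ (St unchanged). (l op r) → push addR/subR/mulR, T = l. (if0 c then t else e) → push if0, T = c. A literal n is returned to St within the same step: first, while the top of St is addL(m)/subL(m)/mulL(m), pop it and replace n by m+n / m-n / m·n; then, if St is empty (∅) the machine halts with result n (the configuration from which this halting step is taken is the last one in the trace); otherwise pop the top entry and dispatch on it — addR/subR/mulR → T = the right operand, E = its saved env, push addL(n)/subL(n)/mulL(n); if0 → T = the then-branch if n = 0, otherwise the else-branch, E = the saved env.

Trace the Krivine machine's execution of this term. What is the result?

Answer: 5

Machine steps:
[0] <T=(let v = 4 in ((v + -3) - ((λz. z) -4))), E=∅, St=∅>
[1] <T=((v + -3) - ((λz. z) -4)), E={v↦thunk(4, ∅)}, St=∅>
[2] <T=(v + -3), E={v↦thunk(4, ∅)}, St=[subR]>
[3] <T=v, E={v↦thunk(4, ∅)}, St=[addR :: subR]>
[4] <T=4, E=∅, St=[addR :: subR]>
[5] <T=-3, E={v↦thunk(4, ∅)}, St=[addL(4) :: subR]>
[6] <T=((λz. z) -4), E={v↦thunk(4, ∅)}, St=[subL(1)]>
[7] <T=(λz. z), E={v↦thunk(4, ∅)}, St=[thunk :: subL(1)]>
[8] <T=z, E={z↦thunk(-4, {v↦thunk(4, ∅)}), v↦thunk(4, ∅)}, St=[subL(1)]>
[9] <T=-4, E={v↦thunk(4, ∅)}, St=[subL(1)]>
→ final value 5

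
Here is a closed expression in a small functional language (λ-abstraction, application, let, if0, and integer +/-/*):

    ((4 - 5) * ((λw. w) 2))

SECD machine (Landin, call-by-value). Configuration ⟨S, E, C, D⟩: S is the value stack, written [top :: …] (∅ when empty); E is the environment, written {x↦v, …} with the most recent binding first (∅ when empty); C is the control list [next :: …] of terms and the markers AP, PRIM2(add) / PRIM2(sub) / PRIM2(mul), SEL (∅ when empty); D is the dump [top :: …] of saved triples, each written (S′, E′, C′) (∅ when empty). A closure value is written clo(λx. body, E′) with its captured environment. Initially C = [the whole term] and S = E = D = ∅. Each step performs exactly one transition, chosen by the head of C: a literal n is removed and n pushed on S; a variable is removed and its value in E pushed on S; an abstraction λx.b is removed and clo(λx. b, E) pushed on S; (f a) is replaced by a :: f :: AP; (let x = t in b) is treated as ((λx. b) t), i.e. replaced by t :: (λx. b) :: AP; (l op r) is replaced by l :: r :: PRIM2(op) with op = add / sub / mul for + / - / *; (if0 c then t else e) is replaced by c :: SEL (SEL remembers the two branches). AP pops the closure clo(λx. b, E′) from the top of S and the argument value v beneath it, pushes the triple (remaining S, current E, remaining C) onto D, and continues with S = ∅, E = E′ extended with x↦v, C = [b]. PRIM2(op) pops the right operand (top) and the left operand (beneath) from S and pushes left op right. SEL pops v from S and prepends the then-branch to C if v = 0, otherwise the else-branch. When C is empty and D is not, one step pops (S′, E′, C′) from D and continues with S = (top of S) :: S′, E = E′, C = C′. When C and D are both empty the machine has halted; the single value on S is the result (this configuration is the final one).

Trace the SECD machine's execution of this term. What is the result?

0. <S=∅, E=∅, C=[((4 - 5) * ((λw. w) 2))], D=∅>
1. <S=∅, E=∅, C=[(4 - 5) :: ((λw. w) 2) :: PRIM2(mul)], D=∅>
2. <S=∅, E=∅, C=[4 :: 5 :: PRIM2(sub) :: ((λw. w) 2) :: PRIM2(mul)], D=∅>
3. <S=[4], E=∅, C=[5 :: PRIM2(sub) :: ((λw. w) 2) :: PRIM2(mul)], D=∅>
4. <S=[5 :: 4], E=∅, C=[PRIM2(sub) :: ((λw. w) 2) :: PRIM2(mul)], D=∅>
5. <S=[-1], E=∅, C=[((λw. w) 2) :: PRIM2(mul)], D=∅>
6. <S=[-1], E=∅, C=[2 :: (λw. w) :: AP :: PRIM2(mul)], D=∅>
7. <S=[2 :: -1], E=∅, C=[(λw. w) :: AP :: PRIM2(mul)], D=∅>
8. <S=[clo(λw. w, ∅) :: 2 :: -1], E=∅, C=[AP :: PRIM2(mul)], D=∅>
9. <S=∅, E={w↦2}, C=[w], D=[([-1], ∅, [PRIM2(mul)])]>
10. <S=[2], E={w↦2}, C=∅, D=[([-1], ∅, [PRIM2(mul)])]>
11. <S=[2 :: -1], E=∅, C=[PRIM2(mul)], D=∅>
12. <S=[-2], E=∅, C=∅, D=∅>
→ final value -2

Answer: -2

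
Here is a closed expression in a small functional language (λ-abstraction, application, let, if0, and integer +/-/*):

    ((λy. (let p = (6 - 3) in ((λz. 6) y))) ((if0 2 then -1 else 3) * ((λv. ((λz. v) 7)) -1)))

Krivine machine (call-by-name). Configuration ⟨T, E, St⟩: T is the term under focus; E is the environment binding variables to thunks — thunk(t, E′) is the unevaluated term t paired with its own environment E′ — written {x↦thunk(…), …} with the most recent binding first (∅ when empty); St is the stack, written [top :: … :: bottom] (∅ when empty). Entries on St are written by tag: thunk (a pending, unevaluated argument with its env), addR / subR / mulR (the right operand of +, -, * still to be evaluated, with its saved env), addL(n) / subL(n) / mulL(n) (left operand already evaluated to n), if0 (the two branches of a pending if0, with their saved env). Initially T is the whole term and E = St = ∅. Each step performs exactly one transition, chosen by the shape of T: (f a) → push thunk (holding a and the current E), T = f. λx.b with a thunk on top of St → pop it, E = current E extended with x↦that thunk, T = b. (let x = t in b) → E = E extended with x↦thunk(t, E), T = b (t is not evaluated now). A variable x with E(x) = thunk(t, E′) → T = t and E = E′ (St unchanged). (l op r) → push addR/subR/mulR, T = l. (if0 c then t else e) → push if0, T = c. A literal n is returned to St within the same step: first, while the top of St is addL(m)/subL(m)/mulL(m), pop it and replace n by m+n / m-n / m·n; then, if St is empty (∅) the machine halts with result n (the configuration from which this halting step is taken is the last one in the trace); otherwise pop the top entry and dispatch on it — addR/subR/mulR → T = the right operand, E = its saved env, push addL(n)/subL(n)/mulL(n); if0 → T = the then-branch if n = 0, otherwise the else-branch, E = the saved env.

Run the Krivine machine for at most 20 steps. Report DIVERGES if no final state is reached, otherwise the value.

Answer: 6

Machine steps:
0. <T=((λy. (let p = (6 - 3) in ((λz. 6) y))) ((if0 2 then -1 else 3) * ((λv. ((λz. v) 7)) -1))), E=∅, St=∅>
1. <T=(λy. (let p = (6 - 3) in ((λz. 6) y))), E=∅, St=[thunk]>
2. <T=(let p = (6 - 3) in ((λz. 6) y)), E={y↦thunk(((if0 2 then -1 else 3) * ((λv. ((λz. v) 7)) -1)), ∅)}, St=∅>
3. <T=((λz. 6) y), E={p↦thunk((6 - 3), {y↦thunk(((if0 2 then -1 else 3) * ((λv. ((λz. v) 7)) -1)), ∅)}), y↦thunk(((if0 2 then -1 else 3) * ((λv. ((λz. v) 7)) -1)), ∅)}, St=∅>
4. <T=(λz. 6), E={p↦thunk((6 - 3), {y↦thunk(((if0 2 then -1 else 3) * ((λv. ((λz. v) 7)) -1)), ∅)}), y↦thunk(((if0 2 then -1 else 3) * ((λv. ((λz. v) 7)) -1)), ∅)}, St=[thunk]>
5. <T=6, E={z↦thunk(y, {p↦thunk((6 - 3), {y↦thunk(((if0 2 then -1 else 3) * ((λv. ((λz. v) 7)) -1)), ∅)}), y↦thunk(((if0 2 then -1 else 3) * ((λv. ((λz. v) 7)) -1)), ∅)}), p↦thunk((6 - 3), {y↦thunk(((if0 2 then -1 else 3) * ((λv. ((λz. v) 7)) -1)), ∅)}), y↦thunk(((if0 2 then -1 else 3) * ((λv. ((λz. v) 7)) -1)), ∅)}, St=∅>
→ final value 6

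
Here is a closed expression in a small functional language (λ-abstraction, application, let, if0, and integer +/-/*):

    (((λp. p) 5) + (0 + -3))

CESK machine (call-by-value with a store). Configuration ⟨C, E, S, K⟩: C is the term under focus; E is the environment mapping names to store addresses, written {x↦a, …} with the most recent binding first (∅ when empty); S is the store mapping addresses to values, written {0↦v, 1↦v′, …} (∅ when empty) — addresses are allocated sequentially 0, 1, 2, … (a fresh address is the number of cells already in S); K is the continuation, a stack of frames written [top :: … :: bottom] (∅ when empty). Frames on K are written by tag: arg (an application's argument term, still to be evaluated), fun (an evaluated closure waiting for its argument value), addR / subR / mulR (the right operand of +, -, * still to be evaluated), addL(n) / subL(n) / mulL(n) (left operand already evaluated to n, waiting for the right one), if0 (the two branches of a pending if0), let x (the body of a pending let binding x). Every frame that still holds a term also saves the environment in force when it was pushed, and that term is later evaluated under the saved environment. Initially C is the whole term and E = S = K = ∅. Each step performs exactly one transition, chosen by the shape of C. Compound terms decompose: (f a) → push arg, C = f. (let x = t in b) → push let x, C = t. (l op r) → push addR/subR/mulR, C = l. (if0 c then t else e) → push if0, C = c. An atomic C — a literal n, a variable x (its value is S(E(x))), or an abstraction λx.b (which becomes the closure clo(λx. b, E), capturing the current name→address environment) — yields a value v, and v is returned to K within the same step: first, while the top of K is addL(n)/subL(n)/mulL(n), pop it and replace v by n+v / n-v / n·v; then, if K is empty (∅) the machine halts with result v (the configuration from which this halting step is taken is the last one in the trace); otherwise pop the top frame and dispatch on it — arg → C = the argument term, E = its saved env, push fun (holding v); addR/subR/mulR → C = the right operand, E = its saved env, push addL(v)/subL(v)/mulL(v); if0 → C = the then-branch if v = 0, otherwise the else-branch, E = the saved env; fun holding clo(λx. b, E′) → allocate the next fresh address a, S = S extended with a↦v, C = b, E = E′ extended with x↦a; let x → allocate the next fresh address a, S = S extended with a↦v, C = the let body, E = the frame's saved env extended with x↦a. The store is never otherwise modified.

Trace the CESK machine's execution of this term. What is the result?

Answer: 2

Derivation:
[0] ⟨C=(((λp. p) 5) + (0 + -3)); E=∅; S=∅; K=∅⟩
[1] ⟨C=((λp. p) 5); E=∅; S=∅; K=[addR]⟩
[2] ⟨C=(λp. p); E=∅; S=∅; K=[arg :: addR]⟩
[3] ⟨C=5; E=∅; S=∅; K=[fun :: addR]⟩
[4] ⟨C=p; E={p↦0}; S={0↦5}; K=[addR]⟩
[5] ⟨C=(0 + -3); E=∅; S={0↦5}; K=[addL(5)]⟩
[6] ⟨C=0; E=∅; S={0↦5}; K=[addR :: addL(5)]⟩
[7] ⟨C=-3; E=∅; S={0↦5}; K=[addL(0) :: addL(5)]⟩
→ final value 2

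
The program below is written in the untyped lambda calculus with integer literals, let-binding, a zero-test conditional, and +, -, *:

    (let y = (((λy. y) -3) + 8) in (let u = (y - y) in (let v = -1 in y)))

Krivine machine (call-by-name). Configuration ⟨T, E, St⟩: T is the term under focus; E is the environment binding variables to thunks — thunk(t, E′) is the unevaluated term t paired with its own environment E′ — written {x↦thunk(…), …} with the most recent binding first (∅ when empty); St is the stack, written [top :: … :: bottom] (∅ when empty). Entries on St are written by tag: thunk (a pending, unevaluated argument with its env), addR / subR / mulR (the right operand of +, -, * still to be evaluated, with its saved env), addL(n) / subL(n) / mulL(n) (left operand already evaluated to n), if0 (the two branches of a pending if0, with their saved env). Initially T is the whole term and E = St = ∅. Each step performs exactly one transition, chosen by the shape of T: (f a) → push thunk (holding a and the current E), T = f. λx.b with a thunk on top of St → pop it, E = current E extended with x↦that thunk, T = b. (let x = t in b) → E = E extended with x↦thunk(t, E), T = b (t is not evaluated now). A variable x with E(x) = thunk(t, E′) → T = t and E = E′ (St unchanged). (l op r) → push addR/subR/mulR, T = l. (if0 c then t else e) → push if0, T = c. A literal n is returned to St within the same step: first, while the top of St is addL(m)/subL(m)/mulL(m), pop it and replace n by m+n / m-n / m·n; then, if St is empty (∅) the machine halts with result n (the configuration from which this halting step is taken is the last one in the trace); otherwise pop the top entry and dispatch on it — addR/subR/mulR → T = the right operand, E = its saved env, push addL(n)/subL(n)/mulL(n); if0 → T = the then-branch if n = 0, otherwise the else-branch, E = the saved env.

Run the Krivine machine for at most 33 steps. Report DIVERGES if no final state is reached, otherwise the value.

Answer: 5

Execution trace:
step 0: [T=(let y = (((λy. y) -3) + 8) in (let u = (y - y) in (let v = -1 in y))) | E=∅ | St=∅]
step 1: [T=(let u = (y - y) in (let v = -1 in y)) | E={y↦thunk((((λy. y) -3) + 8), ∅)} | St=∅]
step 2: [T=(let v = -1 in y) | E={u↦thunk((y - y), {y↦thunk((((λy. y) -3) + 8), ∅)}), y↦thunk((((λy. y) -3) + 8), ∅)} | St=∅]
step 3: [T=y | E={v↦thunk(-1, {u↦thunk((y - y), {y↦thunk((((λy. y) -3) + 8), ∅)}), y↦thunk((((λy. y) -3) + 8), ∅)}), u↦thunk((y - y), {y↦thunk((((λy. y) -3) + 8), ∅)}), y↦thunk((((λy. y) -3) + 8), ∅)} | St=∅]
step 4: [T=(((λy. y) -3) + 8) | E=∅ | St=∅]
step 5: [T=((λy. y) -3) | E=∅ | St=[addR]]
step 6: [T=(λy. y) | E=∅ | St=[thunk :: addR]]
step 7: [T=y | E={y↦thunk(-3, ∅)} | St=[addR]]
step 8: [T=-3 | E=∅ | St=[addR]]
step 9: [T=8 | E=∅ | St=[addL(-3)]]
→ final value 5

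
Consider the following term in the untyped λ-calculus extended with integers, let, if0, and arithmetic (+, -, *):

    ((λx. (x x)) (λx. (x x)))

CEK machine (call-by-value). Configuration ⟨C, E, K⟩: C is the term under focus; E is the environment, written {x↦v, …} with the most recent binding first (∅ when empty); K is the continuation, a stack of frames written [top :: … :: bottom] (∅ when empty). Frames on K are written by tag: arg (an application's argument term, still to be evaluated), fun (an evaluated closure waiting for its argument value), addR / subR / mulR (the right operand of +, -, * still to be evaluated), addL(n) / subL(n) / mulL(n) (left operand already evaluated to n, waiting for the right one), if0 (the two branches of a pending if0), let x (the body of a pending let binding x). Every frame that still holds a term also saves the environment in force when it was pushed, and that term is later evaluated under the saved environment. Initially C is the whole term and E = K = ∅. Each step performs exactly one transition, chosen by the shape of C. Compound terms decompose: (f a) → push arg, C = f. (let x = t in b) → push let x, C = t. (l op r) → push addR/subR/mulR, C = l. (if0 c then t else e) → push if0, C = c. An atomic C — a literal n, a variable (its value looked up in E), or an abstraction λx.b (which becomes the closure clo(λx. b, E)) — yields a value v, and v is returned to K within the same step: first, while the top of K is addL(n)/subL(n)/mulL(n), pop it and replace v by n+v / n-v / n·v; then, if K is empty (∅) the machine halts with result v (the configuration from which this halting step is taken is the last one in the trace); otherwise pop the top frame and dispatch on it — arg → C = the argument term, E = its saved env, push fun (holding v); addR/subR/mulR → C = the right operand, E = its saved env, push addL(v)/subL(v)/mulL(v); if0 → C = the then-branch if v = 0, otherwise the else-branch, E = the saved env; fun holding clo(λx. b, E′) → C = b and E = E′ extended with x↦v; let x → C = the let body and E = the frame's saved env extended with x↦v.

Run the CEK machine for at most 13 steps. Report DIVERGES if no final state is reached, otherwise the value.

Answer: DIVERGES (no final state within 13 steps)

Derivation:
step 0: <C=((λx. (x x)) (λx. (x x))), E=∅, K=∅>
step 1: <C=(λx. (x x)), E=∅, K=[arg]>
step 2: <C=(λx. (x x)), E=∅, K=[fun]>
step 3: <C=(x x), E={x↦clo(λx. (x x), ∅)}, K=∅>
step 4: <C=x, E={x↦clo(λx. (x x), ∅)}, K=[arg]>
step 5: <C=x, E={x↦clo(λx. (x x), ∅)}, K=[fun]>
… configuration repeats with period 3 (steps 3–5 recur indefinitely) …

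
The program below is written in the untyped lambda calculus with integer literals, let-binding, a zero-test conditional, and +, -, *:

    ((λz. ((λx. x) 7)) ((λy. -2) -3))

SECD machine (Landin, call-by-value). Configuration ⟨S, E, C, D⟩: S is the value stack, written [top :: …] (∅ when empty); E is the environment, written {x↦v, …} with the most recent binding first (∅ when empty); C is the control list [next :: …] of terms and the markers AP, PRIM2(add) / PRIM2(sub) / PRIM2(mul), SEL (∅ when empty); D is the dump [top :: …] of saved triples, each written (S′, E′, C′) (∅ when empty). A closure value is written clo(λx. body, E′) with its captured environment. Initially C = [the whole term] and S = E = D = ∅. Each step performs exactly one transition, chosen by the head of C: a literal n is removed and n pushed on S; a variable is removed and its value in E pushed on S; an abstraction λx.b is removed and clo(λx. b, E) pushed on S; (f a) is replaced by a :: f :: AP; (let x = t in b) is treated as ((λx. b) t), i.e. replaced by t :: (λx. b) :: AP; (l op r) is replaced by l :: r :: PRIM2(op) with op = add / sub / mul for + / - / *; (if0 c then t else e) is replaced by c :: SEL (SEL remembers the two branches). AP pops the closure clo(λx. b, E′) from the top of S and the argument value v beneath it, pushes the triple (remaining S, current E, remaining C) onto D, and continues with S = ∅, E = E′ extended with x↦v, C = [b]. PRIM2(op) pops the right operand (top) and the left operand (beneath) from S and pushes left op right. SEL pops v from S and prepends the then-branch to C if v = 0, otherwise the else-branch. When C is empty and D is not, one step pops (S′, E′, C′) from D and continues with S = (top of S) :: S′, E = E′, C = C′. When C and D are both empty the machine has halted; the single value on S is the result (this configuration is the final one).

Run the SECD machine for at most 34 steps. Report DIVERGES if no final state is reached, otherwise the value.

Answer: 7

Derivation:
step 0: <S=∅, E=∅, C=[((λz. ((λx. x) 7)) ((λy. -2) -3))], D=∅>
step 1: <S=∅, E=∅, C=[((λy. -2) -3) :: (λz. ((λx. x) 7)) :: AP], D=∅>
step 2: <S=∅, E=∅, C=[-3 :: (λy. -2) :: AP :: (λz. ((λx. x) 7)) :: AP], D=∅>
step 3: <S=[-3], E=∅, C=[(λy. -2) :: AP :: (λz. ((λx. x) 7)) :: AP], D=∅>
step 4: <S=[clo(λy. -2, ∅) :: -3], E=∅, C=[AP :: (λz. ((λx. x) 7)) :: AP], D=∅>
step 5: <S=∅, E={y↦-3}, C=[-2], D=[(∅, ∅, [(λz. ((λx. x) 7)) :: AP])]>
step 6: <S=[-2], E={y↦-3}, C=∅, D=[(∅, ∅, [(λz. ((λx. x) 7)) :: AP])]>
step 7: <S=[-2], E=∅, C=[(λz. ((λx. x) 7)) :: AP], D=∅>
step 8: <S=[clo(λz. ((λx. x) 7), ∅) :: -2], E=∅, C=[AP], D=∅>
step 9: <S=∅, E={z↦-2}, C=[((λx. x) 7)], D=[(∅, ∅, ∅)]>
step 10: <S=∅, E={z↦-2}, C=[7 :: (λx. x) :: AP], D=[(∅, ∅, ∅)]>
step 11: <S=[7], E={z↦-2}, C=[(λx. x) :: AP], D=[(∅, ∅, ∅)]>
step 12: <S=[clo(λx. x, {z↦-2}) :: 7], E={z↦-2}, C=[AP], D=[(∅, ∅, ∅)]>
step 13: <S=∅, E={x↦7, z↦-2}, C=[x], D=[(∅, {z↦-2}, ∅) :: (∅, ∅, ∅)]>
step 14: <S=[7], E={x↦7, z↦-2}, C=∅, D=[(∅, {z↦-2}, ∅) :: (∅, ∅, ∅)]>
step 15: <S=[7], E={z↦-2}, C=∅, D=[(∅, ∅, ∅)]>
step 16: <S=[7], E=∅, C=∅, D=∅>
→ final value 7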